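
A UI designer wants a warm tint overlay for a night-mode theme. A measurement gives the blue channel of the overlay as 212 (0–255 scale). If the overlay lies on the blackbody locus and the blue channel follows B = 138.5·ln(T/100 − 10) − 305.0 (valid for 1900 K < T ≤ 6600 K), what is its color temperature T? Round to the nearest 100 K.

ln(t − 10) = (212 + 305.0) / 138.5 = 3.7329.
t − 10 = e^3.7329 = 41.798, so t = 51.798.
T = 100·t = 5180 K → 5200 K to the nearest 100 K.

5200 K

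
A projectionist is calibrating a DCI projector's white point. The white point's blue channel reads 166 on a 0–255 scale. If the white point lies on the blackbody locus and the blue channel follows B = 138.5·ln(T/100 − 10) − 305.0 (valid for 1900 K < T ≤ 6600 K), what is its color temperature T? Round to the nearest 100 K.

ln(t − 10) = (166 + 305.0) / 138.5 = 3.4007.
t − 10 = e^3.4007 = 29.986, so t = 39.986.
T = 100·t = 3999 K → 4000 K to the nearest 100 K.

4000 K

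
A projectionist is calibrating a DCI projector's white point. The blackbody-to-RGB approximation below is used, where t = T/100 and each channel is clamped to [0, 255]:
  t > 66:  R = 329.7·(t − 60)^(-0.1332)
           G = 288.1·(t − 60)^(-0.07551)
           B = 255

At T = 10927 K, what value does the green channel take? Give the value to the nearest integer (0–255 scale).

215

t = 10927/100 = 109.27; the t > 66 branch applies.
G = 288.1·(109.27 − 60)^(-0.07551) = 288.1·49.27^(-0.07551) = 288.1·0.74506 = 214.653.
Rounded: 215.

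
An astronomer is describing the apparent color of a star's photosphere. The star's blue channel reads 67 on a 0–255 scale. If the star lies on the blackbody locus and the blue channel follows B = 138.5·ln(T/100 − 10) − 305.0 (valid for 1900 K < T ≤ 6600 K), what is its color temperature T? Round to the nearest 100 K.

ln(t − 10) = (67 + 305.0) / 138.5 = 2.6859.
t − 10 = e^2.6859 = 14.672, so t = 24.672.
T = 100·t = 2467 K → 2500 K to the nearest 100 K.

2500 K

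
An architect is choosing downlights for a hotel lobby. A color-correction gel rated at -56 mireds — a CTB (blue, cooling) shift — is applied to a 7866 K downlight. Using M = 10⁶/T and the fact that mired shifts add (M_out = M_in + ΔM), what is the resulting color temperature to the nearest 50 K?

M_in = 10⁶/7866 = 127.13 mireds.
M_out = 127.13 + (-56) = 71.13 mireds.
T_out = 10⁶/71.13 = 14058.9 K → 14050 K.

14050 K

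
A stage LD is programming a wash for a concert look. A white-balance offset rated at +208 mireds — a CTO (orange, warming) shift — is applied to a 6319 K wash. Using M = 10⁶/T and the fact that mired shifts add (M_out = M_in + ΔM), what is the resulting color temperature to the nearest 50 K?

M_in = 10⁶/6319 = 158.25 mireds.
M_out = 158.25 + (+208) = 366.25 mireds.
T_out = 10⁶/366.25 = 2730.4 K → 2750 K.

2750 K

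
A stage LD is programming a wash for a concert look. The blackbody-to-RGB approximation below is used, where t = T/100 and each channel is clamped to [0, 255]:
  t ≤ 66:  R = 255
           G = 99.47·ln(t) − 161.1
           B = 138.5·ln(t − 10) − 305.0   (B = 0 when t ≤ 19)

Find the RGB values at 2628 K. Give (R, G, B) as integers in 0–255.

(255, 164, 81)

t = 2628/100 = 26.28; the t ≤ 66 branch applies.
R = 255 by definition for t ≤ 66.
G = 99.47·ln 26.28 − 161.1 = 99.47·3.2688 − 161.1 = 164.048.
B = 138.5·ln(26.28 − 10) − 305.0 = 138.5·ln 16.28 − 305.0 = 138.5·2.7899 − 305.0 = 81.406.
Rounded: (255, 164, 81).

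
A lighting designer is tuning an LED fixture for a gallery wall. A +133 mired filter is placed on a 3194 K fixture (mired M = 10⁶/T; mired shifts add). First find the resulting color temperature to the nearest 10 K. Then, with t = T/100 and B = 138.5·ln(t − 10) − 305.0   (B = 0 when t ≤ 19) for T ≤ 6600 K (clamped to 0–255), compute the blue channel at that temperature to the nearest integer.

44

M_in = 10⁶/3194 = 313.09; M_out = 313.09 + (+133) = 446.09.
T_out = 10⁶/446.09 = 2241.7 K → 2240 K; t = 22.4.
B = 138.5·ln(22.4 − 10) − 305.0 = 138.5·ln 12.4 − 305.0 = 138.5·2.5177 − 305.0 = 43.701.
Rounded: 44.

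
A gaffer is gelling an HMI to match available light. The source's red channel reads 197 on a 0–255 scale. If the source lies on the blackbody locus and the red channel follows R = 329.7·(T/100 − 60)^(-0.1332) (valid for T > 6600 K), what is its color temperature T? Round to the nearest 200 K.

(t − 60)^(-0.1332) = 197/329.7 = 0.59751.
t − 60 = 0.59751^(1/-0.1332) = 0.59751^(-7.508) = 47.761, so t = 107.761.
T = 100·t = 10776 K → 10800 K to the nearest 200 K.

10800 K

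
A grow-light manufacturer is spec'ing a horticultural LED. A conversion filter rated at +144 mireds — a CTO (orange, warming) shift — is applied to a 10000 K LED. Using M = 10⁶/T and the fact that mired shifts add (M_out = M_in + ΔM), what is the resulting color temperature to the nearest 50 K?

M_in = 10⁶/10000 = 100.00 mireds.
M_out = 100.00 + (+144) = 244.00 mireds.
T_out = 10⁶/244.00 = 4098.4 K → 4100 K.

4100 K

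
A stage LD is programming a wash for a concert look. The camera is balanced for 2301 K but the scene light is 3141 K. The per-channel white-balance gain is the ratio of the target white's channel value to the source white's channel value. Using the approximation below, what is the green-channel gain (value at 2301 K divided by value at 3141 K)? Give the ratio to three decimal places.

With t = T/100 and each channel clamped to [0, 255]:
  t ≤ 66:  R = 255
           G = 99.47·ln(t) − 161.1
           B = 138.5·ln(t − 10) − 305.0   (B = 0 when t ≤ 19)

At 3141 K (t = 31.41):
  G = 99.47·ln 31.41 − 161.1 = 99.47·3.4471 − 161.1 = 181.786.
At 2301 K (t = 23.01):
  G = 99.47·ln 23.01 − 161.1 = 99.47·3.1359 − 161.1 = 150.831.
Gain = 150.831 / 181.786 = 0.8297 → 0.830.

0.830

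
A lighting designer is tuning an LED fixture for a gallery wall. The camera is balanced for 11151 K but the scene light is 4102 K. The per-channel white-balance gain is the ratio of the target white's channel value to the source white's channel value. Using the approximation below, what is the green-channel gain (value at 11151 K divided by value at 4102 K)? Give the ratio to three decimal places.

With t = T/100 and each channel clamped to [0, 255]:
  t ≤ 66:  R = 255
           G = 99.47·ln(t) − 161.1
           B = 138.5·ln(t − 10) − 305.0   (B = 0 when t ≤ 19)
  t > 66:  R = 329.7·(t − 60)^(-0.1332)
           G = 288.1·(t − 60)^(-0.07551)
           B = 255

1.027

At 4102 K (t = 41.02):
  G = 99.47·ln 41.02 − 161.1 = 99.47·3.7141 − 161.1 = 208.338.
At 11151 K (t = 111.51):
  G = 288.1·(111.51 − 60)^(-0.07551) = 288.1·51.51^(-0.07551) = 288.1·0.74257 = 213.933.
Gain = 213.933 / 208.338 = 1.0269 → 1.027.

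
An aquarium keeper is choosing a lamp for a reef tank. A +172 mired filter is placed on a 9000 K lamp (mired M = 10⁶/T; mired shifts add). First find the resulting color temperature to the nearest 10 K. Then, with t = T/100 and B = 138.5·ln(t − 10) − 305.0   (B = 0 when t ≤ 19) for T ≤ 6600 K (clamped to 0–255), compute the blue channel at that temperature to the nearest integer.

M_in = 10⁶/9000 = 111.11; M_out = 111.11 + (+172) = 283.11.
T_out = 10⁶/283.11 = 3532.2 K → 3530 K; t = 35.3.
B = 138.5·ln(35.3 − 10) − 305.0 = 138.5·ln 25.3 − 305.0 = 138.5·3.2308 − 305.0 = 142.466.
Rounded: 142.

142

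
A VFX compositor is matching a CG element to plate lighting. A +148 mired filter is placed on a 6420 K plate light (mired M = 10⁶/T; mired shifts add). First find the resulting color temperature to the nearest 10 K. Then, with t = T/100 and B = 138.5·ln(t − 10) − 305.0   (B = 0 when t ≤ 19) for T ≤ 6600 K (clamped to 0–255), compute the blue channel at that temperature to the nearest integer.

M_in = 10⁶/6420 = 155.76; M_out = 155.76 + (+148) = 303.76.
T_out = 10⁶/303.76 = 3292.0 K → 3290 K; t = 32.9.
B = 138.5·ln(32.9 − 10) − 305.0 = 138.5·ln 22.9 − 305.0 = 138.5·3.1311 − 305.0 = 128.662.
Rounded: 129.

129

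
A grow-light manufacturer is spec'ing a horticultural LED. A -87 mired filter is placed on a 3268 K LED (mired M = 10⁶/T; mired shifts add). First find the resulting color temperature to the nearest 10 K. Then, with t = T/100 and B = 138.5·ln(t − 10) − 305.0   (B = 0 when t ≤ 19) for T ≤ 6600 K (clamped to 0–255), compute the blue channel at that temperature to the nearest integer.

190

M_in = 10⁶/3268 = 306.00; M_out = 306.00 + (-87) = 219.00.
T_out = 10⁶/219.00 = 4566.3 K → 4570 K; t = 45.7.
B = 138.5·ln(45.7 − 10) − 305.0 = 138.5·ln 35.7 − 305.0 = 138.5·3.5752 − 305.0 = 190.158.
Rounded: 190.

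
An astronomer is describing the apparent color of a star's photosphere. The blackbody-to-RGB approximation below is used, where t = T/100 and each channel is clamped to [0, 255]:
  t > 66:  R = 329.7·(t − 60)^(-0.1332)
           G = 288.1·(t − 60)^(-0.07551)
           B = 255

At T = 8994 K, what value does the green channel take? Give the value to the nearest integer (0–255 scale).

t = 8994/100 = 89.94; the t > 66 branch applies.
G = 288.1·(89.94 − 60)^(-0.07551) = 288.1·29.94^(-0.07551) = 288.1·0.77362 = 222.880.
Rounded: 223.

223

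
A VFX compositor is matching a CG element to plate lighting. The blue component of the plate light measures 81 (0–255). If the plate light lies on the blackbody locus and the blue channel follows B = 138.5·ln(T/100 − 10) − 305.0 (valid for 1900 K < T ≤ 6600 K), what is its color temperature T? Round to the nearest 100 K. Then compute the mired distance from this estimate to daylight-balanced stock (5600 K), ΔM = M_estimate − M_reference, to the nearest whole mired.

+206 mireds

ln(t − 10) = (81 + 305.0) / 138.5 = 2.7870.
t − 10 = e^2.7870 = 16.232, so t = 26.232.
T = 100·t = 2623 K → 2600 K to the nearest 100 K.
M_estimate = 10⁶/2600 = 384.62; M_reference = 10⁶/5600 = 178.57.
ΔM = 384.62 − 178.57 = 206.04 → +206 mireds.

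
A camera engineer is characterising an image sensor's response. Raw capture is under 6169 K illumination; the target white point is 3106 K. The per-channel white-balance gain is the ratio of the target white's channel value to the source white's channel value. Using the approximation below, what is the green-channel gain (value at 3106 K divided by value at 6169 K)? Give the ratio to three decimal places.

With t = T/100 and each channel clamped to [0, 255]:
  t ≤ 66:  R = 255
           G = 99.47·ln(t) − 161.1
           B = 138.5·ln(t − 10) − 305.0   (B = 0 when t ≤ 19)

At 6169 K (t = 61.69):
  G = 99.47·ln 61.69 − 161.1 = 99.47·4.1221 − 161.1 = 248.927.
At 3106 K (t = 31.06):
  G = 99.47·ln 31.06 − 161.1 = 99.47·3.4359 − 161.1 = 180.671.
Gain = 180.671 / 248.927 = 0.7258 → 0.726.

0.726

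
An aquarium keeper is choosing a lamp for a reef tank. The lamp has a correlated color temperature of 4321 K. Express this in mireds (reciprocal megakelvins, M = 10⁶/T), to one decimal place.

M = 10⁶ / 4321 = 231.428 → 231.4 mireds.

231.4 mireds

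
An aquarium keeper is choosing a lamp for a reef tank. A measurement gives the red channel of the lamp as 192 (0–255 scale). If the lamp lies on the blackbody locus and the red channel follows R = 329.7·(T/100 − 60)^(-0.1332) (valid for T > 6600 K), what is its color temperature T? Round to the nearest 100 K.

11800 K

(t − 60)^(-0.1332) = 192/329.7 = 0.58235.
t − 60 = 0.58235^(1/-0.1332) = 0.58235^(-7.508) = 57.929, so t = 117.929.
T = 100·t = 11793 K → 11800 K to the nearest 100 K.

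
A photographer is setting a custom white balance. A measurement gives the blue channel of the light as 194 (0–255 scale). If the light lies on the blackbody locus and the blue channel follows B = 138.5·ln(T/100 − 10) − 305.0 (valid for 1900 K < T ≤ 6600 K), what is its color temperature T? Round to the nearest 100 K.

ln(t − 10) = (194 + 305.0) / 138.5 = 3.6029.
t − 10 = e^3.6029 = 36.704, so t = 46.704.
T = 100·t = 4670 K → 4700 K to the nearest 100 K.

4700 K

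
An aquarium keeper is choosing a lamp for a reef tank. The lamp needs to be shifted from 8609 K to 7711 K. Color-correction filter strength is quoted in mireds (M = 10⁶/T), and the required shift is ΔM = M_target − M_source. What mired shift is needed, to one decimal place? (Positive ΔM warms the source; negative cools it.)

M_source = 10⁶/8609 = 116.158; M_target = 10⁶/7711 = 129.685.
ΔM = 129.685 − 116.158 = 13.527 → +13.5 mireds, a warming shift.

+13.5 mireds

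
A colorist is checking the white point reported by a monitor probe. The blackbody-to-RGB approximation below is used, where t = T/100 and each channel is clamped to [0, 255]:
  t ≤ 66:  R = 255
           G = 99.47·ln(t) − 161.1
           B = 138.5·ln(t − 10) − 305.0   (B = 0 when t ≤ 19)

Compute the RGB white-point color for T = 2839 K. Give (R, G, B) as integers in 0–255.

t = 2839/100 = 28.39; the t ≤ 66 branch applies.
R = 255 by definition for t ≤ 66.
G = 99.47·ln 28.39 − 161.1 = 99.47·3.3460 − 161.1 = 171.730.
B = 138.5·ln(28.39 − 10) − 305.0 = 138.5·ln 18.39 − 305.0 = 138.5·2.9118 − 305.0 = 98.285.
Rounded: (255, 172, 98).

(255, 172, 98)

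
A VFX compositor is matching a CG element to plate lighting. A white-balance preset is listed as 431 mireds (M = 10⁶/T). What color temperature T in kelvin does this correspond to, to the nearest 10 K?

T = 10⁶ / 431 = 2320.19 K → 2320 K.

2320 K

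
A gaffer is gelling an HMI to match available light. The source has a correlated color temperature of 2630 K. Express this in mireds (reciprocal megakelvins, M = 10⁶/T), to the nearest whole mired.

M = 10⁶ / 2630 = 380.228 → 380 mireds.

380 mireds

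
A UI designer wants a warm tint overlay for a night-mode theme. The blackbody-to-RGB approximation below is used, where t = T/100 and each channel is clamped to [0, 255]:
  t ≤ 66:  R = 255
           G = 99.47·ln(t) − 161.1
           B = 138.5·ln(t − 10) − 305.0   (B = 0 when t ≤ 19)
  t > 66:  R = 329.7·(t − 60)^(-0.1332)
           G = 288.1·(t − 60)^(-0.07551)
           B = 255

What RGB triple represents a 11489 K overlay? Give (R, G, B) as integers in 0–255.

t = 11489/100 = 114.89; the t > 66 branch applies.
R = 329.7·(114.89 − 60)^(-0.1332) = 329.7·54.89^(-0.1332) = 329.7·0.58654 = 193.383.
G = 288.1·(114.89 − 60)^(-0.07551) = 288.1·54.89^(-0.07551) = 288.1·0.73901 = 212.909.
B = 255 by definition for t > 66.
Rounded: (193, 213, 255).

(193, 213, 255)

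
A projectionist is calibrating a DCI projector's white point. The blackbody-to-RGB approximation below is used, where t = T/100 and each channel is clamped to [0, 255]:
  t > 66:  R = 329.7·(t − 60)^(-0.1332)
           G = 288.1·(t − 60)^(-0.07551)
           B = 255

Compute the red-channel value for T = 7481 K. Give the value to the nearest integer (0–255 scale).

230

t = 7481/100 = 74.81; the t > 66 branch applies.
R = 329.7·(74.81 − 60)^(-0.1332) = 329.7·14.81^(-0.1332) = 329.7·0.69836 = 230.251.
Rounded: 230.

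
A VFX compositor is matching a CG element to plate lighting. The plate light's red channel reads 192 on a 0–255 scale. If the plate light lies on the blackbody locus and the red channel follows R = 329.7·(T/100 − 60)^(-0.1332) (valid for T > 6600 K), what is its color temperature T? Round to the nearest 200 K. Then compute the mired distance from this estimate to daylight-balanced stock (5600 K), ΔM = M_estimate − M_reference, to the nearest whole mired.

(t − 60)^(-0.1332) = 192/329.7 = 0.58235.
t − 60 = 0.58235^(1/-0.1332) = 0.58235^(-7.508) = 57.929, so t = 117.929.
T = 100·t = 11793 K → 11800 K to the nearest 200 K.
M_estimate = 10⁶/11800 = 84.75; M_reference = 10⁶/5600 = 178.57.
ΔM = 84.75 − 178.57 = -93.83 → -94 mireds.

-94 mireds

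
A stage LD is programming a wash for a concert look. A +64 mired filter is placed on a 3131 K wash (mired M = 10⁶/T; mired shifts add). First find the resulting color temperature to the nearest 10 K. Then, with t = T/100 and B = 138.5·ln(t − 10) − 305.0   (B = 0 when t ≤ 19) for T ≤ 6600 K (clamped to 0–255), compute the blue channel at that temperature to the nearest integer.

80

M_in = 10⁶/3131 = 319.39; M_out = 319.39 + (+64) = 383.39.
T_out = 10⁶/383.39 = 2608.3 K → 2610 K; t = 26.1.
B = 138.5·ln(26.1 − 10) − 305.0 = 138.5·ln 16.1 − 305.0 = 138.5·2.7788 − 305.0 = 79.866.
Rounded: 80.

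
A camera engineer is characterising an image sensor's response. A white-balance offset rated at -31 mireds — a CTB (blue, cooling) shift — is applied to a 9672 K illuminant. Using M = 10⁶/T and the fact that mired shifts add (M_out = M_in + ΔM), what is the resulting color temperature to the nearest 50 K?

M_in = 10⁶/9672 = 103.39 mireds.
M_out = 103.39 + (-31) = 72.39 mireds.
T_out = 10⁶/72.39 = 13813.8 K → 13800 K.

13800 K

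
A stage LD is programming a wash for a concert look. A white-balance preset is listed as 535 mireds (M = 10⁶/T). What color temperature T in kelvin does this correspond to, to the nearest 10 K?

1870 K

T = 10⁶ / 535 = 1869.16 K → 1870 K.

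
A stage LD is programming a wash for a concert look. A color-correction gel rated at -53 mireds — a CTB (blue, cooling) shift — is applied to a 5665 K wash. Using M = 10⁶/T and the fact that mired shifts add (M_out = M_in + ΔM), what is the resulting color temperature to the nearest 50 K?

M_in = 10⁶/5665 = 176.52 mireds.
M_out = 176.52 + (-53) = 123.52 mireds.
T_out = 10⁶/123.52 = 8095.7 K → 8100 K.

8100 K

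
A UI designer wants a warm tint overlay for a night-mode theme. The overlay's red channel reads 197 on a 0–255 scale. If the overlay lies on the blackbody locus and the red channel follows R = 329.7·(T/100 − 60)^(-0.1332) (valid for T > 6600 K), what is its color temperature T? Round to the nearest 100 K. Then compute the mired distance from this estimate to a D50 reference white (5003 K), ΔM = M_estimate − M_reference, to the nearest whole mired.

(t − 60)^(-0.1332) = 197/329.7 = 0.59751.
t − 60 = 0.59751^(1/-0.1332) = 0.59751^(-7.508) = 47.761, so t = 107.761.
T = 100·t = 10776 K → 10800 K to the nearest 100 K.
M_estimate = 10⁶/10800 = 92.59; M_reference = 10⁶/5003 = 199.88.
ΔM = 92.59 − 199.88 = -107.29 → -107 mireds.

-107 mireds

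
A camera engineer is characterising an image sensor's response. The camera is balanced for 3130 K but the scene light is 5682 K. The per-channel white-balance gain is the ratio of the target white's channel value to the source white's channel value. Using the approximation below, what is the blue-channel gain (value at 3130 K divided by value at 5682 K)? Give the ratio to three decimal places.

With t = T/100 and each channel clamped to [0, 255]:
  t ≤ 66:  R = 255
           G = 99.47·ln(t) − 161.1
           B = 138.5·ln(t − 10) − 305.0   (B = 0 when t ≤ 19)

At 5682 K (t = 56.82):
  B = 138.5·ln(56.82 − 10) − 305.0 = 138.5·ln 46.82 − 305.0 = 138.5·3.8463 − 305.0 = 227.714.
At 3130 K (t = 31.3):
  B = 138.5·ln(31.3 − 10) − 305.0 = 138.5·ln 21.3 − 305.0 = 138.5·3.0587 − 305.0 = 118.631.
Gain = 118.631 / 227.714 = 0.5210 → 0.521.

0.521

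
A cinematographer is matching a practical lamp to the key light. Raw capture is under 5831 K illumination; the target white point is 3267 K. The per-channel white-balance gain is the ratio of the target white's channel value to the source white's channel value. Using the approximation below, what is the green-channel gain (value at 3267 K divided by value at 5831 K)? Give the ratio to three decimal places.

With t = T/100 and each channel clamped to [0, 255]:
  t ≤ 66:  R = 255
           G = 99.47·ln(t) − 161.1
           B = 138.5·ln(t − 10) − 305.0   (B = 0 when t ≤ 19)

0.763

At 5831 K (t = 58.31):
  G = 99.47·ln 58.31 − 161.1 = 99.47·4.0658 − 161.1 = 243.323.
At 3267 K (t = 32.67):
  G = 99.47·ln 32.67 − 161.1 = 99.47·3.4865 − 161.1 = 185.698.
Gain = 185.698 / 243.323 = 0.7632 → 0.763.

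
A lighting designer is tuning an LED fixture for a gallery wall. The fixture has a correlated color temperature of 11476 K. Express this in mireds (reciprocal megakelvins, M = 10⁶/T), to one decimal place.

87.1 mireds

M = 10⁶ / 11476 = 87.138 → 87.1 mireds.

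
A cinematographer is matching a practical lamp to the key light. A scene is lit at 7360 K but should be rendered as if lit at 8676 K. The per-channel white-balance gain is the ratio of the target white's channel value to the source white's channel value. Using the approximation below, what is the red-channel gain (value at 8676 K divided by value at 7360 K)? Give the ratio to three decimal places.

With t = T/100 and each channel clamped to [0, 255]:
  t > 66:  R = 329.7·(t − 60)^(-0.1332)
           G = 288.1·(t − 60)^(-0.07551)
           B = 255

At 7360 K (t = 73.6):
  R = 329.7·(73.6 − 60)^(-0.1332) = 329.7·13.6^(-0.1332) = 329.7·0.70634 = 232.880.
At 8676 K (t = 86.76):
  R = 329.7·(86.76 − 60)^(-0.1332) = 329.7·26.76^(-0.1332) = 329.7·0.64544 = 212.803.
Gain = 212.803 / 232.880 = 0.9138 → 0.914.

0.914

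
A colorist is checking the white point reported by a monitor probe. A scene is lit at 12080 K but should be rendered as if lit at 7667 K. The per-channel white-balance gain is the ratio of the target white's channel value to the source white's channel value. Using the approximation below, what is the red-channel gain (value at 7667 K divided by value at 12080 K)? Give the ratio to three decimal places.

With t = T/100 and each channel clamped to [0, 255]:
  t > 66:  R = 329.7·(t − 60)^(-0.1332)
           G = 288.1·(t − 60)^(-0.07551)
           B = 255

At 12080 K (t = 120.8):
  R = 329.7·(120.8 − 60)^(-0.1332) = 329.7·60.8^(-0.1332) = 329.7·0.57861 = 190.767.
At 7667 K (t = 76.67):
  R = 329.7·(76.67 − 60)^(-0.1332) = 329.7·16.67^(-0.1332) = 329.7·0.68745 = 226.651.
Gain = 226.651 / 190.767 = 1.1881 → 1.188.

1.188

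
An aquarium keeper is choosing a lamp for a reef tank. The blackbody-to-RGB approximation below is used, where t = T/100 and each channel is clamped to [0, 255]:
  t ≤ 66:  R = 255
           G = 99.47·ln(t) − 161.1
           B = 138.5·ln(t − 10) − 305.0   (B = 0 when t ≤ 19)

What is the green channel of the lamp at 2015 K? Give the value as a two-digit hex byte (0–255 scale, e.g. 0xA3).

t = 2015/100 = 20.15; the t ≤ 66 branch applies.
G = 99.47·ln 20.15 − 161.1 = 99.47·3.0032 − 161.1 = 137.629.
Rounded: 138; in hex, 0x8A.

0x8A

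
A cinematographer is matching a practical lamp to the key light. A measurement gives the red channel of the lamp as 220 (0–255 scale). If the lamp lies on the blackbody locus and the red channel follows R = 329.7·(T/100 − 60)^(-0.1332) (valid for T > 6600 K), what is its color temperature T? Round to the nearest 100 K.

(t − 60)^(-0.1332) = 220/329.7 = 0.66727.
t − 60 = 0.66727^(1/-0.1332) = 0.66727^(-7.508) = 20.847, so t = 80.847.
T = 100·t = 8085 K → 8100 K to the nearest 100 K.

8100 K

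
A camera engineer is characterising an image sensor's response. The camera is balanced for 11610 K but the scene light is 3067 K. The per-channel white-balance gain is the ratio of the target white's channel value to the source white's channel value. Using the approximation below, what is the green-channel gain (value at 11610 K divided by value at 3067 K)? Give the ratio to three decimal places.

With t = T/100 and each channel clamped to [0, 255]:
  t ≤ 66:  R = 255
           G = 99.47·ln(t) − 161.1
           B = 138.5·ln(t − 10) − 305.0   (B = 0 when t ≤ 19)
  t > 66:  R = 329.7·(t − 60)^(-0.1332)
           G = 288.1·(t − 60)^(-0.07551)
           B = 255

At 3067 K (t = 30.67):
  G = 99.47·ln 30.67 − 161.1 = 99.47·3.4233 − 161.1 = 179.414.
At 11610 K (t = 116.1):
  G = 288.1·(116.1 − 60)^(-0.07551) = 288.1·56.1^(-0.07551) = 288.1·0.73780 = 212.559.
Gain = 212.559 / 179.414 = 1.1847 → 1.185.

1.185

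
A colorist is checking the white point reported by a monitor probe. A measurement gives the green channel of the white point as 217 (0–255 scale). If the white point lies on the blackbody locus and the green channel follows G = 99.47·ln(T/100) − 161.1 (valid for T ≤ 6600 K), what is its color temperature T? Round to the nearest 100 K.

ln t = (217 + 161.1) / 99.47 = 3.8011.
t = e^3.8011 = 44.752.
T = 100·t = 4475 K → 4500 K to the nearest 100 K.

4500 K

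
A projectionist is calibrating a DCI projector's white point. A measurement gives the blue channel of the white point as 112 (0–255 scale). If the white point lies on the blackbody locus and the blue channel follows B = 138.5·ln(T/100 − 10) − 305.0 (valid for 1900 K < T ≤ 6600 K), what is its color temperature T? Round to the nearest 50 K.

3050 K

ln(t − 10) = (112 + 305.0) / 138.5 = 3.0108.
t − 10 = e^3.0108 = 20.304, so t = 30.304.
T = 100·t = 3030 K → 3050 K to the nearest 50 K.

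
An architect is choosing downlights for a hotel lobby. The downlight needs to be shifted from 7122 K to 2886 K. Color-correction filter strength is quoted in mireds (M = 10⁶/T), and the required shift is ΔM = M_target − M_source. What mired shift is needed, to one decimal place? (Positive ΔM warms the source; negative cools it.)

M_source = 10⁶/7122 = 140.410; M_target = 10⁶/2886 = 346.500.
ΔM = 346.500 − 140.410 = 206.090 → +206.1 mireds, a warming shift.

+206.1 mireds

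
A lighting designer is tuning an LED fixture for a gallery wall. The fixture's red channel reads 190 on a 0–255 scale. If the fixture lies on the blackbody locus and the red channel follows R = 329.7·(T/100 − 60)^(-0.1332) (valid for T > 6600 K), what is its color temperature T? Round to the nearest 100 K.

12300 K

(t − 60)^(-0.1332) = 190/329.7 = 0.57628.
t − 60 = 0.57628^(1/-0.1332) = 0.57628^(-7.508) = 62.667, so t = 122.667.
T = 100·t = 12267 K → 12300 K to the nearest 100 K.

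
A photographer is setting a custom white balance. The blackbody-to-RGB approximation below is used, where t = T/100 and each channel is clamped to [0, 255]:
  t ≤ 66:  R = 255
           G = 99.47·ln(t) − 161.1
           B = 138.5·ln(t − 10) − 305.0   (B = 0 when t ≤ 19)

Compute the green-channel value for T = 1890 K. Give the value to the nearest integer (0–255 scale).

131

t = 1890/100 = 18.9; the t ≤ 66 branch applies.
G = 99.47·ln 18.9 − 161.1 = 99.47·2.9392 − 161.1 = 131.258.
Rounded: 131.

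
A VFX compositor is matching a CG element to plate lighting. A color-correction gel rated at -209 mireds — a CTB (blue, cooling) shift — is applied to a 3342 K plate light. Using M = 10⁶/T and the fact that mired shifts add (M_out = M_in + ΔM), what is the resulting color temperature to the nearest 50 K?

11100 K

M_in = 10⁶/3342 = 299.22 mireds.
M_out = 299.22 + (-209) = 90.22 mireds.
T_out = 10⁶/90.22 = 11083.8 K → 11100 K.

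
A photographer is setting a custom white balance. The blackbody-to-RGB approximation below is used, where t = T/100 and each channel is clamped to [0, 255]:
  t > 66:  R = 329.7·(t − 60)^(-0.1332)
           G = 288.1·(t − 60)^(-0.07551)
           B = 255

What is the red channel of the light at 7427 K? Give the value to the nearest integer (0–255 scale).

t = 7427/100 = 74.27; the t > 66 branch applies.
R = 329.7·(74.27 − 60)^(-0.1332) = 329.7·14.27^(-0.1332) = 329.7·0.70183 = 231.393.
Rounded: 231.

231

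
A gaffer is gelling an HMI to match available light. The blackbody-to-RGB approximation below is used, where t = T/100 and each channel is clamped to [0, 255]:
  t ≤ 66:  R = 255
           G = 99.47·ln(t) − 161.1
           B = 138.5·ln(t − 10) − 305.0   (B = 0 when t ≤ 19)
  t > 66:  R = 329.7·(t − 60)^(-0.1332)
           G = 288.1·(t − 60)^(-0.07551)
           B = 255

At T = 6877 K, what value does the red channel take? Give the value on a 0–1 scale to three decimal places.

t = 6877/100 = 68.77; the t > 66 branch applies.
R = 329.7·(68.77 − 60)^(-0.1332) = 329.7·8.77^(-0.1332) = 329.7·0.74885 = 246.894.
On a 0–1 scale: 246.894/255 = 0.9682 → 0.968.

0.968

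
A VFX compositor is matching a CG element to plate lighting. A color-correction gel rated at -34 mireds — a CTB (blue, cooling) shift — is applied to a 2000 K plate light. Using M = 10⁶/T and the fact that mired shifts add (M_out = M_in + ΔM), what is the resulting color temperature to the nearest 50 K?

M_in = 10⁶/2000 = 500.00 mireds.
M_out = 500.00 + (-34) = 466.00 mireds.
T_out = 10⁶/466.00 = 2145.9 K → 2150 K.

2150 K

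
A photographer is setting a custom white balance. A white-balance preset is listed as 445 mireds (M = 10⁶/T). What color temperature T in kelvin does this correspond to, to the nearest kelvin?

T = 10⁶ / 445 = 2247.19 K → 2247 K.

2247 K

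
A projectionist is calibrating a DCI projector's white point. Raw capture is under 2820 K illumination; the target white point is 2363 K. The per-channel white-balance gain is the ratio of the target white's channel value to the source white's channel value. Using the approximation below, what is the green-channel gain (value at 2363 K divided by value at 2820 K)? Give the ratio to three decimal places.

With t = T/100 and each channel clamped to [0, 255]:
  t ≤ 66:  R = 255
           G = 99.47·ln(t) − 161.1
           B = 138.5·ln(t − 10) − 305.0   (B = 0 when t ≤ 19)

At 2820 K (t = 28.2):
  G = 99.47·ln 28.2 − 161.1 = 99.47·3.3393 − 161.1 = 171.062.
At 2363 K (t = 23.63):
  G = 99.47·ln 23.63 − 161.1 = 99.47·3.1625 − 161.1 = 153.476.
Gain = 153.476 / 171.062 = 0.8972 → 0.897.

0.897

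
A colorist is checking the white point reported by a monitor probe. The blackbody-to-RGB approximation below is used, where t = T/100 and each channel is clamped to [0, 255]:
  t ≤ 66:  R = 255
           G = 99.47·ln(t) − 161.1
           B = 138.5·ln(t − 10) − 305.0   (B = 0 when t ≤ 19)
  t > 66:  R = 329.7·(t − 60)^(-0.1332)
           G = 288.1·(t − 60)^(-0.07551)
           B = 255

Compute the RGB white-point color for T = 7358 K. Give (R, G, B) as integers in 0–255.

(233, 237, 255)

t = 7358/100 = 73.58; the t > 66 branch applies.
R = 329.7·(73.58 − 60)^(-0.1332) = 329.7·13.58^(-0.1332) = 329.7·0.70648 = 232.925.
G = 288.1·(73.58 − 60)^(-0.07551) = 288.1·13.58^(-0.07551) = 288.1·0.82121 = 236.591.
B = 255 by definition for t > 66.
Rounded: (233, 237, 255).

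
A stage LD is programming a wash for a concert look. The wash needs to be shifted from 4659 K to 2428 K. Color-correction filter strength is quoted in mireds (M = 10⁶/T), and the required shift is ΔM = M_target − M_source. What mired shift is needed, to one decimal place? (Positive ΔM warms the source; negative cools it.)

M_source = 10⁶/4659 = 214.638; M_target = 10⁶/2428 = 411.862.
ΔM = 411.862 − 214.638 = 197.223 → +197.2 mireds, a warming shift.

+197.2 mireds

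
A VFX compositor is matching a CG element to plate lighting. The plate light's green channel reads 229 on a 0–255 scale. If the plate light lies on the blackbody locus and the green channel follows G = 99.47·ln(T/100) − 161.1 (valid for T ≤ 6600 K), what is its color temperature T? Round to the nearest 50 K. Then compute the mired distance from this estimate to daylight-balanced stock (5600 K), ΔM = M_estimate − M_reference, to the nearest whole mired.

+19 mireds

ln t = (229 + 161.1) / 99.47 = 3.9218.
t = e^3.9218 = 50.491.
T = 100·t = 5049 K → 5050 K to the nearest 50 K.
M_estimate = 10⁶/5050 = 198.02; M_reference = 10⁶/5600 = 178.57.
ΔM = 198.02 − 178.57 = 19.45 → +19 mireds.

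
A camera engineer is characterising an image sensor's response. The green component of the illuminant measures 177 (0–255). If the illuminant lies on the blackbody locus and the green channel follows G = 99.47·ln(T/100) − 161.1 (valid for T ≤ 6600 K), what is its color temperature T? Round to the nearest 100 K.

3000 K

ln t = (177 + 161.1) / 99.47 = 3.3990.
t = e^3.3990 = 29.935.
T = 100·t = 2993 K → 3000 K to the nearest 100 K.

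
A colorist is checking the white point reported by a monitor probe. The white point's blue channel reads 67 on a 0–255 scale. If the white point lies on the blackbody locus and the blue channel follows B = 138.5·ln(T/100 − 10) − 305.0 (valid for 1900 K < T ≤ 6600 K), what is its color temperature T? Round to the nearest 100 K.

ln(t − 10) = (67 + 305.0) / 138.5 = 2.6859.
t − 10 = e^2.6859 = 14.672, so t = 24.672.
T = 100·t = 2467 K → 2500 K to the nearest 100 K.

2500 K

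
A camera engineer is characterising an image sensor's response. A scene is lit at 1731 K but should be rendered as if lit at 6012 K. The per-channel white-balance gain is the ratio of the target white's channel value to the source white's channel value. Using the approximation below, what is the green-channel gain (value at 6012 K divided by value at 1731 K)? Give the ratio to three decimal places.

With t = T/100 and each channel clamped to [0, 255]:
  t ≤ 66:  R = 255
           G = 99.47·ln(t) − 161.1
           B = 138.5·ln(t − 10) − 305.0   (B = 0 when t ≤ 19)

At 1731 K (t = 17.31):
  G = 99.47·ln 17.31 − 161.1 = 99.47·2.8513 − 161.1 = 122.517.
At 6012 K (t = 60.12):
  G = 99.47·ln 60.12 − 161.1 = 99.47·4.0963 − 161.1 = 246.363.
Gain = 246.363 / 122.517 = 2.0108 → 2.011.

2.011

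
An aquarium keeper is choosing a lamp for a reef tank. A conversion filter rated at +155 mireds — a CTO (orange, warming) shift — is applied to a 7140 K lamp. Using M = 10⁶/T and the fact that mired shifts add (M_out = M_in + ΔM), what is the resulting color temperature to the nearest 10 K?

3390 K

M_in = 10⁶/7140 = 140.06 mireds.
M_out = 140.06 + (+155) = 295.06 mireds.
T_out = 10⁶/295.06 = 3389.2 K → 3390 K.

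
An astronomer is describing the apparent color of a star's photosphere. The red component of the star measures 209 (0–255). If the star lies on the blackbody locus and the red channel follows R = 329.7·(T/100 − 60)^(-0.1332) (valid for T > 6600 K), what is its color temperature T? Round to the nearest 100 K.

9100 K

(t − 60)^(-0.1332) = 209/329.7 = 0.63391.
t − 60 = 0.63391^(1/-0.1332) = 0.63391^(-7.508) = 30.639, so t = 90.639.
T = 100·t = 9064 K → 9100 K to the nearest 100 K.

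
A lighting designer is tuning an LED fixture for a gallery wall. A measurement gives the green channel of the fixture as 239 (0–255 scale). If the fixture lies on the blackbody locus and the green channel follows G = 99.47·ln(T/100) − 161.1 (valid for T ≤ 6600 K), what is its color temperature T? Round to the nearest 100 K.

ln t = (239 + 161.1) / 99.47 = 4.0223.
t = e^4.0223 = 55.830.
T = 100·t = 5583 K → 5600 K to the nearest 100 K.

5600 K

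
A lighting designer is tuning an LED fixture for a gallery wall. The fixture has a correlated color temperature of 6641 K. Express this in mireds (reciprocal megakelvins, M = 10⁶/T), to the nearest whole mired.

151 mireds

M = 10⁶ / 6641 = 150.580 → 151 mireds.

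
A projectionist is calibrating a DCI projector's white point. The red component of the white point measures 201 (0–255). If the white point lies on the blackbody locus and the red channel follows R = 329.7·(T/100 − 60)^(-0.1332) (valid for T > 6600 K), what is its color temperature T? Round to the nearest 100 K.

10100 K

(t − 60)^(-0.1332) = 201/329.7 = 0.60965.
t − 60 = 0.60965^(1/-0.1332) = 0.60965^(-7.508) = 41.071, so t = 101.071.
T = 100·t = 10107 K → 10100 K to the nearest 100 K.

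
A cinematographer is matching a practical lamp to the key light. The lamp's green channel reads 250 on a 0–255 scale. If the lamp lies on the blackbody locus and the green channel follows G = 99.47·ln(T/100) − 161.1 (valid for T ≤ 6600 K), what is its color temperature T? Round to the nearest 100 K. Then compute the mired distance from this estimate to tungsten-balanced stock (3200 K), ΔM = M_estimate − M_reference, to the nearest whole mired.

-151 mireds

ln t = (250 + 161.1) / 99.47 = 4.1329.
t = e^4.1329 = 62.359.
T = 100·t = 6236 K → 6200 K to the nearest 100 K.
M_estimate = 10⁶/6200 = 161.29; M_reference = 10⁶/3200 = 312.50.
ΔM = 161.29 − 312.50 = -151.21 → -151 mireds.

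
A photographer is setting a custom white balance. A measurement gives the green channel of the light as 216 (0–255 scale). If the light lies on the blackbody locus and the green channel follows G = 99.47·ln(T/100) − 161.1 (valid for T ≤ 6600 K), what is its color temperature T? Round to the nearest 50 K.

ln t = (216 + 161.1) / 99.47 = 3.7911.
t = e^3.7911 = 44.305.
T = 100·t = 4430 K → 4450 K to the nearest 50 K.

4450 K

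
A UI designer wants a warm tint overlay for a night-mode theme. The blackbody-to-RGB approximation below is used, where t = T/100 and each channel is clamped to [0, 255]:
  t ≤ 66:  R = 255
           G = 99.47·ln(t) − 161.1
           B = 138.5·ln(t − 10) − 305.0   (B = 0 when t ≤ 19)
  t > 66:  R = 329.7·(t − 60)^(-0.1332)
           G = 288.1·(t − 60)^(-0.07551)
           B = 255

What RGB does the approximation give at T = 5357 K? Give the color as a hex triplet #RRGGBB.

#FFEBDA

t = 5357/100 = 53.57; the t ≤ 66 branch applies.
R = 255 by definition for t ≤ 66.
G = 99.47·ln 53.57 − 161.1 = 99.47·3.9810 − 161.1 = 234.889.
B = 138.5·ln(53.57 − 10) − 305.0 = 138.5·ln 43.57 − 305.0 = 138.5·3.7744 − 305.0 = 217.750.
Rounded: (255, 235, 218).
In hex: #FFEBDA.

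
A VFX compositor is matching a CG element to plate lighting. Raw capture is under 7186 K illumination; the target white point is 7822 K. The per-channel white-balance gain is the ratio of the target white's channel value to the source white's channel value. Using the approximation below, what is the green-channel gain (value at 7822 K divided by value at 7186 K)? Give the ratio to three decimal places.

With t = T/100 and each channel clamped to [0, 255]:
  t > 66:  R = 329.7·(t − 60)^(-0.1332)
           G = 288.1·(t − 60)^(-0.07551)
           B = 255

0.968

At 7186 K (t = 71.86):
  G = 288.1·(71.86 − 60)^(-0.07551) = 288.1·11.86^(-0.07551) = 288.1·0.82965 = 239.023.
At 7822 K (t = 78.22):
  G = 288.1·(78.22 − 60)^(-0.07551) = 288.1·18.22^(-0.07551) = 288.1·0.80319 = 231.398.
Gain = 231.398 / 239.023 = 0.9681 → 0.968.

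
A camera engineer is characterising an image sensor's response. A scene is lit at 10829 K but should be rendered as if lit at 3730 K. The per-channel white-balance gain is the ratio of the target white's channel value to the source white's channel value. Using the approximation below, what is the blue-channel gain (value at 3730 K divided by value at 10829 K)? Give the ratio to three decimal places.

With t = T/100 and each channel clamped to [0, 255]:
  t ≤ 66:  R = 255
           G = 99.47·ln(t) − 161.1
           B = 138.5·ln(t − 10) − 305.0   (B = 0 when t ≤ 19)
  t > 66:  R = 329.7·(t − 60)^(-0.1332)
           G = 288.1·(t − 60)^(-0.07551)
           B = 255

0.600

At 10829 K (t = 108.29):
  B = 255 by definition for t > 66.
At 3730 K (t = 37.3):
  B = 138.5·ln(37.3 − 10) − 305.0 = 138.5·ln 27.3 − 305.0 = 138.5·3.3069 − 305.0 = 153.004.
Gain = 153.004 / 255.000 = 0.6000 → 0.600.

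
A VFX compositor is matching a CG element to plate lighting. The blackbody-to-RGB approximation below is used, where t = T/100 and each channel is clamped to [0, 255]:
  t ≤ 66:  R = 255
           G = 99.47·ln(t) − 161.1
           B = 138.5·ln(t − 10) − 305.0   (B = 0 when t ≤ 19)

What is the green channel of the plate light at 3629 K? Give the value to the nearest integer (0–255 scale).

t = 3629/100 = 36.29; the t ≤ 66 branch applies.
G = 99.47·ln 36.29 − 161.1 = 99.47·3.5915 − 161.1 = 196.151.
Rounded: 196.

196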